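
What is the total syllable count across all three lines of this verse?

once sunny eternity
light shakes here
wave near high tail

14

Line 1: once (1), sunny (2), eternity (4) → 7
Line 2: light (1), shakes (1), here (1) → 3
Line 3: wave (1), near (1), high (1), tail (1) → 4
Total: 7 + 3 + 4 = 14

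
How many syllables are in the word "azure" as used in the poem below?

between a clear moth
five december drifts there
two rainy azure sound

"azure" has 2 syllables.

2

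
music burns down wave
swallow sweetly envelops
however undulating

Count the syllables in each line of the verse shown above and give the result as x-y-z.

5-7-7

Line 1: "music burns down wave": 2+1+1+1 = 5
Line 2: "swallow sweetly envelops": 2+2+3 = 7
Line 3: "however undulating": 3+4 = 7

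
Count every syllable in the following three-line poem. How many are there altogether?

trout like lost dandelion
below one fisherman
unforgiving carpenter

20

Line 1: trout(1) + like(1) + lost(1) + dandelion(4) = 7
Line 2: below(2) + one(1) + fisherman(3) = 6
Line 3: unforgiving(4) + carpenter(3) = 7
Total: 7 + 6 + 7 = 20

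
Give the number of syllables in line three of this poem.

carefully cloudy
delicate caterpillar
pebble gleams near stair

5

Line three: pebble (2), gleams (1), near (1), stair (1) → 5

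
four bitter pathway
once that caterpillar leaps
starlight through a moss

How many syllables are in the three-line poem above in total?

17

Line 1: "four bitter pathway": 1+2+2 = 5
Line 2: "once that caterpillar leaps": 1+1+4+1 = 7
Line 3: "starlight through a moss": 2+1+1+1 = 5
Total: 5 + 7 + 5 = 17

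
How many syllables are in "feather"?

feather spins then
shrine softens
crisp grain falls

2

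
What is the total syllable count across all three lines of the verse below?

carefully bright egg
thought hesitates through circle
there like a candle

17

Line 1: carefully (3), bright (1), egg (1) → 5
Line 2: thought (1), hesitates (3), through (1), circle (2) → 7
Line 3: there (1), like (1), a (1), candle (2) → 5
Total: 5 + 7 + 5 = 17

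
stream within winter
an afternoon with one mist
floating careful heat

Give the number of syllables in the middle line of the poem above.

7

The middle line: an (1), afternoon (3), with (1), one (1), mist (1) → 7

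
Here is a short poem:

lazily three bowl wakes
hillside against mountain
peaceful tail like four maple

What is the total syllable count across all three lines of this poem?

Line 1: "lazily three bowl wakes": 3+1+1+1 = 6
Line 2: "hillside against mountain": 2+2+2 = 6
Line 3: "peaceful tail like four maple": 2+1+1+1+2 = 7
Total: 6 + 6 + 7 = 19

19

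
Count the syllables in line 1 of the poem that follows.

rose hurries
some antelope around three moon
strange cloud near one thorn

3

Line 1: "rose hurries": 1+2 = 3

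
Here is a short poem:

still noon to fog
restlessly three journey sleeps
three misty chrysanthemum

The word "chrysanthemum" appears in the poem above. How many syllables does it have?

4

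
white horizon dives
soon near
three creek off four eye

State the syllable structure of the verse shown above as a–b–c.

Line 1: white(1) + horizon(3) + dives(1) = 5
Line 2: soon(1) + near(1) = 2
Line 3: three(1) + creek(1) + off(1) + four(1) + eye(1) = 5

5–2–5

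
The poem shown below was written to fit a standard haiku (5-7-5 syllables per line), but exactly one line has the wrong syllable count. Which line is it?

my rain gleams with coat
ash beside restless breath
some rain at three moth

The second line

Line 1: my(1) + rain(1) + gleams(1) + with(1) + coat(1) = 5 ✓
Line 2: ash(1) + beside(2) + restless(2) + breath(1) = 6 (expected 7)
Line 3: some(1) + rain(1) + at(1) + three(1) + moth(1) = 5 ✓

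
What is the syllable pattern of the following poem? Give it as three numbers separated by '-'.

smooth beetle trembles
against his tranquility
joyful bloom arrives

5-7-5

Line 1: smooth (1), beetle (2), trembles (2) → 5
Line 2: against (2), his (1), tranquility (4) → 7
Line 3: joyful (2), bloom (1), arrives (2) → 5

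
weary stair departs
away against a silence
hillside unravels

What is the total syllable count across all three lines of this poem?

17

Line 1: "weary stair departs": 2+1+2 = 5
Line 2: "away against a silence": 2+2+1+2 = 7
Line 3: "hillside unravels": 2+3 = 5
Total: 5 + 7 + 5 = 17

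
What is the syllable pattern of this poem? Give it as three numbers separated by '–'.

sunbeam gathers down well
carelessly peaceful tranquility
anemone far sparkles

6–9–7

Line 1: "sunbeam gathers down well": 2+2+1+1 = 6
Line 2: "carelessly peaceful tranquility": 3+2+4 = 9
Line 3: "anemone far sparkles": 4+1+2 = 7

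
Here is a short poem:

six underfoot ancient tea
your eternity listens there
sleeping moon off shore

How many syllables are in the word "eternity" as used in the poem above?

4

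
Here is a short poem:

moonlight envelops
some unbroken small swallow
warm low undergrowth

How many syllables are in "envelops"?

3

"envelops" has 3 syllables.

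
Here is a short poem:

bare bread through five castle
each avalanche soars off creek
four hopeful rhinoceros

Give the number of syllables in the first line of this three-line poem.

The first line: bare (1), bread (1), through (1), five (1), castle (2) → 6

6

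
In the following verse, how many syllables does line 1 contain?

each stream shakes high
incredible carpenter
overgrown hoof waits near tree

Line 1: each(1) + stream(1) + shakes(1) + high(1) = 4

4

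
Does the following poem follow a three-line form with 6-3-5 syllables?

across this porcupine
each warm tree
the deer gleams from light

Yes

Line 1: across (2), this (1), porcupine (3) → 6 ✓
Line 2: each (1), warm (1), tree (1) → 3 ✓
Line 3: the (1), deer (1), gleams (1), from (1), light (1) → 5 ✓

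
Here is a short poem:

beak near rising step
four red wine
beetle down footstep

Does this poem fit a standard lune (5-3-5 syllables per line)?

Line 1: beak (1), near (1), rising (2), step (1) → 5 ✓
Line 2: four (1), red (1), wine (1) → 3 ✓
Line 3: beetle (2), down (1), footstep (2) → 5 ✓

Yes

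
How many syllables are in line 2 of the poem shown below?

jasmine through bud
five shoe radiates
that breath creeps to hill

5

Line 2: five (1), shoe (1), radiates (3) → 5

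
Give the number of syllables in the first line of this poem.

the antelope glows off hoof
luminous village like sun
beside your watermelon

The first line: the(1) + antelope(3) + glows(1) + off(1) + hoof(1) = 7

7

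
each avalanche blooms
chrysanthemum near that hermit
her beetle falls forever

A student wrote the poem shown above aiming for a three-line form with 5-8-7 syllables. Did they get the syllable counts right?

Line 1: each(1) + avalanche(3) + blooms(1) = 5 ✓
Line 2: chrysanthemum(4) + near(1) + that(1) + hermit(2) = 8 ✓
Line 3: her(1) + beetle(2) + falls(1) + forever(3) = 7 ✓

Yes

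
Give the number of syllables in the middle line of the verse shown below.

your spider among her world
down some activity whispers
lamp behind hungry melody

8

The middle line: down (1), some (1), activity (4), whispers (2) → 8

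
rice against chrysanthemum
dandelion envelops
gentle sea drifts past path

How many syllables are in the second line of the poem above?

The second line: "dandelion envelops": 4+3 = 7

7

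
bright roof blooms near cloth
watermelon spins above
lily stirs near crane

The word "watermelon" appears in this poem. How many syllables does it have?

4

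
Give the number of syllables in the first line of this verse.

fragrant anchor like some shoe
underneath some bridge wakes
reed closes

The first line: fragrant(2) + anchor(2) + like(1) + some(1) + shoe(1) = 7

7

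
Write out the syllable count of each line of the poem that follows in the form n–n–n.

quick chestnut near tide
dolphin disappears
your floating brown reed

Line 1: quick(1) + chestnut(2) + near(1) + tide(1) = 5
Line 2: dolphin(2) + disappears(3) = 5
Line 3: your(1) + floating(2) + brown(1) + reed(1) = 5

5–5–5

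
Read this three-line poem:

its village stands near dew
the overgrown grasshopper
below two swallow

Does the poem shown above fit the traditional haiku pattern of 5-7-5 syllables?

No

Line 1: "its village stands near dew": 1+2+1+1+1 = 6 (expected 5)
Line 2: "the overgrown grasshopper": 1+3+3 = 7 ✓
Line 3: "below two swallow": 2+1+2 = 5 ✓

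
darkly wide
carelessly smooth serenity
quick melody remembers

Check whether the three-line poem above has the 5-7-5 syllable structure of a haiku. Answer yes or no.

No

Line 1: "darkly wide": 2+1 = 3 (expected 5)
Line 2: "carelessly smooth serenity": 3+1+4 = 8 (expected 7)
Line 3: "quick melody remembers": 1+3+3 = 7 (expected 5)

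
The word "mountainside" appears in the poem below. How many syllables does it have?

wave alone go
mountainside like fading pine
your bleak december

3

"mountainside" has 3 syllables.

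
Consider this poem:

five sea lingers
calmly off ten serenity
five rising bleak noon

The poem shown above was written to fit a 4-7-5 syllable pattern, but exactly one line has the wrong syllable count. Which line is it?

Line 1: "five sea lingers": 1+1+2 = 4 ✓
Line 2: "calmly off ten serenity": 2+1+1+4 = 8 (expected 7)
Line 3: "five rising bleak noon": 1+2+1+1 = 5 ✓

Line 2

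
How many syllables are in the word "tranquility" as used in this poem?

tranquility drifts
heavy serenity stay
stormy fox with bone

"tranquility" has 4 syllables.

4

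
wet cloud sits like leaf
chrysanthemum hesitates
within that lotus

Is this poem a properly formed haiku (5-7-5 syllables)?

Yes

Line 1: wet(1) + cloud(1) + sits(1) + like(1) + leaf(1) = 5 ✓
Line 2: chrysanthemum(4) + hesitates(3) = 7 ✓
Line 3: within(2) + that(1) + lotus(2) = 5 ✓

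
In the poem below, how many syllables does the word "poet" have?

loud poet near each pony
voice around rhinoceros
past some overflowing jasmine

2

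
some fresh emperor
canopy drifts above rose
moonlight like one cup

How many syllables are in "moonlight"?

2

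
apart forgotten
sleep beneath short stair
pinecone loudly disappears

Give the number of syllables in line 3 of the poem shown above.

7

Line 3: pinecone(2) + loudly(2) + disappears(3) = 7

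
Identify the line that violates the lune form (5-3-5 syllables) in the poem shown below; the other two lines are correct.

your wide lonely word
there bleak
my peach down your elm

Line 1: your (1), wide (1), lonely (2), word (1) → 5 ✓
Line 2: there (1), bleak (1) → 2 (expected 3)
Line 3: my (1), peach (1), down (1), your (1), elm (1) → 5 ✓

Line 2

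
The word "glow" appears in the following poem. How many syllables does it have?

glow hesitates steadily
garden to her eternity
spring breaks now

1

"glow" has 1 syllable.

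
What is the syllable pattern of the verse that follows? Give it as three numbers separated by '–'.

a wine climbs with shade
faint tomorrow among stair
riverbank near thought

5–7–5

Line 1: "a wine climbs with shade": 1+1+1+1+1 = 5
Line 2: "faint tomorrow among stair": 1+3+2+1 = 7
Line 3: "riverbank near thought": 3+1+1 = 5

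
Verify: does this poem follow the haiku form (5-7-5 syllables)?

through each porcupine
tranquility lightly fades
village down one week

Line 1: "through each porcupine": 1+1+3 = 5 ✓
Line 2: "tranquility lightly fades": 4+2+1 = 7 ✓
Line 3: "village down one week": 2+1+1+1 = 5 ✓

Yes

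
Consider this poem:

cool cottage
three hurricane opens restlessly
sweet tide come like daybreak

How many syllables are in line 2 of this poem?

9

Line 2: three(1) + hurricane(3) + opens(2) + restlessly(3) = 9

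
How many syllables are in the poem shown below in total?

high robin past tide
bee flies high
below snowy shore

13

Line 1: high (1), robin (2), past (1), tide (1) → 5
Line 2: bee (1), flies (1), high (1) → 3
Line 3: below (2), snowy (2), shore (1) → 5
Total: 5 + 3 + 5 = 13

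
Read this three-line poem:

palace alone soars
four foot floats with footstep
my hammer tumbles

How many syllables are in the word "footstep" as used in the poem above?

2

"footstep" has 2 syllables.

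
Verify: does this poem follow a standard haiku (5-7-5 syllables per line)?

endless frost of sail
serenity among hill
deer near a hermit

Line 1: "endless frost of sail": 2+1+1+1 = 5 ✓
Line 2: "serenity among hill": 4+2+1 = 7 ✓
Line 3: "deer near a hermit": 1+1+1+2 = 5 ✓

Yes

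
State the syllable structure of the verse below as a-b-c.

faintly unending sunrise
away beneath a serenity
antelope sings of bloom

7-9-6

Line 1: "faintly unending sunrise": 2+3+2 = 7
Line 2: "away beneath a serenity": 2+2+1+4 = 9
Line 3: "antelope sings of bloom": 3+1+1+1 = 6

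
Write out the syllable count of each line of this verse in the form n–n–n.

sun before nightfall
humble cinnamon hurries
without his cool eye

Line 1: sun (1), before (2), nightfall (2) → 5
Line 2: humble (2), cinnamon (3), hurries (2) → 7
Line 3: without (2), his (1), cool (1), eye (1) → 5

5–7–5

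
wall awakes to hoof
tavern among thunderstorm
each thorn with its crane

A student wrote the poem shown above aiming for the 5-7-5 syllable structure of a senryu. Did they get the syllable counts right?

Line 1: wall(1) + awakes(2) + to(1) + hoof(1) = 5 ✓
Line 2: tavern(2) + among(2) + thunderstorm(3) = 7 ✓
Line 3: each(1) + thorn(1) + with(1) + its(1) + crane(1) = 5 ✓

Yes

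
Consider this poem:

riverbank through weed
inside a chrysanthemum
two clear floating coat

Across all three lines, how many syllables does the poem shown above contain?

Line 1: riverbank (3), through (1), weed (1) → 5
Line 2: inside (2), a (1), chrysanthemum (4) → 7
Line 3: two (1), clear (1), floating (2), coat (1) → 5
Total: 5 + 7 + 5 = 17

17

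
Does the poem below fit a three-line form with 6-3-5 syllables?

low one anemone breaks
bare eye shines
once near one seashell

Line 1: low (1), one (1), anemone (4), breaks (1) → 7 (expected 6)
Line 2: bare (1), eye (1), shines (1) → 3 ✓
Line 3: once (1), near (1), one (1), seashell (2) → 5 ✓

No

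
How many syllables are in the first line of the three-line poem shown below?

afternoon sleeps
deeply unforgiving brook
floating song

4

The first line: "afternoon sleeps": 3+1 = 4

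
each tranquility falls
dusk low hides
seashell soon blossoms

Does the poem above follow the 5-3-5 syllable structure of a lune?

Line 1: each(1) + tranquility(4) + falls(1) = 6 (expected 5)
Line 2: dusk(1) + low(1) + hides(1) = 3 ✓
Line 3: seashell(2) + soon(1) + blossoms(2) = 5 ✓

No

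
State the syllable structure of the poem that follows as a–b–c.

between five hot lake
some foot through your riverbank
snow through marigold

Line 1: "between five hot lake": 2+1+1+1 = 5
Line 2: "some foot through your riverbank": 1+1+1+1+3 = 7
Line 3: "snow through marigold": 1+1+3 = 5

5–7–5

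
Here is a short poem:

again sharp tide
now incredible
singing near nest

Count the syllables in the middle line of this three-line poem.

The middle line: "now incredible": 1+4 = 5

5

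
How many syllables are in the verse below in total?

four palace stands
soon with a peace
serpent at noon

Line 1: four (1), palace (2), stands (1) → 4
Line 2: soon (1), with (1), a (1), peace (1) → 4
Line 3: serpent (2), at (1), noon (1) → 4
Total: 4 + 4 + 4 = 12

12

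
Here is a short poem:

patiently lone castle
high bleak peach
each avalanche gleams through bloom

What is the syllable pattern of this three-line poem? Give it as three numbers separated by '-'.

6-3-7

Line 1: "patiently lone castle": 3+1+2 = 6
Line 2: "high bleak peach": 1+1+1 = 3
Line 3: "each avalanche gleams through bloom": 1+3+1+1+1 = 7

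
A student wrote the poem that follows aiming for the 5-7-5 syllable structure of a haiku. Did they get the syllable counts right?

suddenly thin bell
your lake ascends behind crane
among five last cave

Yes

Line 1: "suddenly thin bell": 3+1+1 = 5 ✓
Line 2: "your lake ascends behind crane": 1+1+2+2+1 = 7 ✓
Line 3: "among five last cave": 2+1+1+1 = 5 ✓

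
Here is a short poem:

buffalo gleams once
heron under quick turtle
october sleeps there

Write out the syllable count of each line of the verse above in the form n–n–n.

5–7–5

Line 1: buffalo(3) + gleams(1) + once(1) = 5
Line 2: heron(2) + under(2) + quick(1) + turtle(2) = 7
Line 3: october(3) + sleeps(1) + there(1) = 5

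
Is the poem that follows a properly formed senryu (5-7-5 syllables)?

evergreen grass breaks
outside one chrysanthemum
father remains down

Yes

Line 1: evergreen (3), grass (1), breaks (1) → 5 ✓
Line 2: outside (2), one (1), chrysanthemum (4) → 7 ✓
Line 3: father (2), remains (2), down (1) → 5 ✓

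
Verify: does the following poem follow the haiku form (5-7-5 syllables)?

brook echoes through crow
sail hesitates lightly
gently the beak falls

Line 1: brook (1), echoes (2), through (1), crow (1) → 5 ✓
Line 2: sail (1), hesitates (3), lightly (2) → 6 (expected 7)
Line 3: gently (2), the (1), beak (1), falls (1) → 5 ✓

No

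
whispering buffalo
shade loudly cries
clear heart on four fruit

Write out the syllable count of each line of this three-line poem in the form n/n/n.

Line 1: "whispering buffalo": 3+3 = 6
Line 2: "shade loudly cries": 1+2+1 = 4
Line 3: "clear heart on four fruit": 1+1+1+1+1 = 5

6/4/5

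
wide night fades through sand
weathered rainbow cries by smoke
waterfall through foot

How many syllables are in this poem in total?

Line 1: wide (1), night (1), fades (1), through (1), sand (1) → 5
Line 2: weathered (2), rainbow (2), cries (1), by (1), smoke (1) → 7
Line 3: waterfall (3), through (1), foot (1) → 5
Total: 5 + 7 + 5 = 17

17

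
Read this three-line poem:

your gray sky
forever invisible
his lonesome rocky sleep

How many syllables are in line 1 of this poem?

Line 1: "your gray sky": 1+1+1 = 3

3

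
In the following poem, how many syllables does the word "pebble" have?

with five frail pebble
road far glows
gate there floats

2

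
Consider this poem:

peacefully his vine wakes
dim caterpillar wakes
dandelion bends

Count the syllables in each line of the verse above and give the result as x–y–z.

Line 1: peacefully(3) + his(1) + vine(1) + wakes(1) = 6
Line 2: dim(1) + caterpillar(4) + wakes(1) = 6
Line 3: dandelion(4) + bends(1) = 5

6–6–5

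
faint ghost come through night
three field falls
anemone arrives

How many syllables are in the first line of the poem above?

5

The first line: faint (1), ghost (1), come (1), through (1), night (1) → 5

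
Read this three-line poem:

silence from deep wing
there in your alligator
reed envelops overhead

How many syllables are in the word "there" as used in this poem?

1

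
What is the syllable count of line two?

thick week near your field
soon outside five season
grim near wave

6

Line two: soon (1), outside (2), five (1), season (2) → 6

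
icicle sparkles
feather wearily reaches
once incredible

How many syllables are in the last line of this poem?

The last line: "once incredible": 1+4 = 5

5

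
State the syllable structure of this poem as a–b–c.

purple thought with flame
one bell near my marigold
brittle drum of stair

5–7–5

Line 1: "purple thought with flame": 2+1+1+1 = 5
Line 2: "one bell near my marigold": 1+1+1+1+3 = 7
Line 3: "brittle drum of stair": 2+1+1+1 = 5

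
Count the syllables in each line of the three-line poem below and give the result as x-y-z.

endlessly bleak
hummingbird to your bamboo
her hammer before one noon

4-7-7

Line 1: "endlessly bleak": 3+1 = 4
Line 2: "hummingbird to your bamboo": 3+1+1+2 = 7
Line 3: "her hammer before one noon": 1+2+2+1+1 = 7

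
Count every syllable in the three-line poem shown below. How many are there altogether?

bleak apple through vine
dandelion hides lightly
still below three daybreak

Line 1: bleak (1), apple (2), through (1), vine (1) → 5
Line 2: dandelion (4), hides (1), lightly (2) → 7
Line 3: still (1), below (2), three (1), daybreak (2) → 6
Total: 5 + 7 + 6 = 18

18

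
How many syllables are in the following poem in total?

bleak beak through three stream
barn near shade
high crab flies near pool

13

Line 1: "bleak beak through three stream": 1+1+1+1+1 = 5
Line 2: "barn near shade": 1+1+1 = 3
Line 3: "high crab flies near pool": 1+1+1+1+1 = 5
Total: 5 + 3 + 5 = 13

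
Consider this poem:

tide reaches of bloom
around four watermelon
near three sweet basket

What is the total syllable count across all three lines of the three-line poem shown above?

17

Line 1: tide (1), reaches (2), of (1), bloom (1) → 5
Line 2: around (2), four (1), watermelon (4) → 7
Line 3: near (1), three (1), sweet (1), basket (2) → 5
Total: 5 + 7 + 5 = 17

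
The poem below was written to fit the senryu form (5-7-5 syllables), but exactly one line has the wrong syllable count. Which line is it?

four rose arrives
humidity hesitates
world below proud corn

Line 1

Line 1: "four rose arrives": 1+1+2 = 4 (expected 5)
Line 2: "humidity hesitates": 4+3 = 7 ✓
Line 3: "world below proud corn": 1+2+1+1 = 5 ✓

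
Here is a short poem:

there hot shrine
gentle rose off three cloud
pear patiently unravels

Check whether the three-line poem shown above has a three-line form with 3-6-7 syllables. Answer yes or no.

Yes

Line 1: there(1) + hot(1) + shrine(1) = 3 ✓
Line 2: gentle(2) + rose(1) + off(1) + three(1) + cloud(1) = 6 ✓
Line 3: pear(1) + patiently(3) + unravels(3) = 7 ✓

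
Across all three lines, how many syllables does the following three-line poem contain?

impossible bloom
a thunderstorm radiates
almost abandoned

Line 1: impossible(4) + bloom(1) = 5
Line 2: a(1) + thunderstorm(3) + radiates(3) = 7
Line 3: almost(2) + abandoned(3) = 5
Total: 5 + 7 + 5 = 17

17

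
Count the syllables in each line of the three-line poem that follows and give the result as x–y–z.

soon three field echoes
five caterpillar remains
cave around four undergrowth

5–7–7

Line 1: soon(1) + three(1) + field(1) + echoes(2) = 5
Line 2: five(1) + caterpillar(4) + remains(2) = 7
Line 3: cave(1) + around(2) + four(1) + undergrowth(3) = 7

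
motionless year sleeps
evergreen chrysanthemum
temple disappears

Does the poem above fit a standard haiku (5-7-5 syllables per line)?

Yes

Line 1: motionless(3) + year(1) + sleeps(1) = 5 ✓
Line 2: evergreen(3) + chrysanthemum(4) = 7 ✓
Line 3: temple(2) + disappears(3) = 5 ✓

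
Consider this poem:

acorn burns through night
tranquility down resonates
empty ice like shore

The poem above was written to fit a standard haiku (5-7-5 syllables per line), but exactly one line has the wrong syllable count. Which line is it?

Line 2

Line 1: acorn(2) + burns(1) + through(1) + night(1) = 5 ✓
Line 2: tranquility(4) + down(1) + resonates(3) = 8 (expected 7)
Line 3: empty(2) + ice(1) + like(1) + shore(1) = 5 ✓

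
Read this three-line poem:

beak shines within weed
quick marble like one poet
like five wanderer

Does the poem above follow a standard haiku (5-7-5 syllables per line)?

Yes

Line 1: beak(1) + shines(1) + within(2) + weed(1) = 5 ✓
Line 2: quick(1) + marble(2) + like(1) + one(1) + poet(2) = 7 ✓
Line 3: like(1) + five(1) + wanderer(3) = 5 ✓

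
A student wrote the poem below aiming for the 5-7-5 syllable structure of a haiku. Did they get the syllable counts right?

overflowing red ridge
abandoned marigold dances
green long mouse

No

Line 1: overflowing (4), red (1), ridge (1) → 6 (expected 5)
Line 2: abandoned (3), marigold (3), dances (2) → 8 (expected 7)
Line 3: green (1), long (1), mouse (1) → 3 (expected 5)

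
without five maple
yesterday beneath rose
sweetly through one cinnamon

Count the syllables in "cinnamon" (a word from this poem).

3

"cinnamon" has 3 syllables.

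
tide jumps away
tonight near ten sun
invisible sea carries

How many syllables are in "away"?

2

"away" has 2 syllables.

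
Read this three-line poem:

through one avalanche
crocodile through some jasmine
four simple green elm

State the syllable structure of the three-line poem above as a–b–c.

5–7–5

Line 1: "through one avalanche": 1+1+3 = 5
Line 2: "crocodile through some jasmine": 3+1+1+2 = 7
Line 3: "four simple green elm": 1+2+1+1 = 5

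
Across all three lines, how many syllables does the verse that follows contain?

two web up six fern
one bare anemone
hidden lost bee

15

Line 1: two(1) + web(1) + up(1) + six(1) + fern(1) = 5
Line 2: one(1) + bare(1) + anemone(4) = 6
Line 3: hidden(2) + lost(1) + bee(1) = 4
Total: 5 + 6 + 4 = 15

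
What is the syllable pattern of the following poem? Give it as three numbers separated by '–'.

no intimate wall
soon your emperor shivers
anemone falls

5–7–5

Line 1: no(1) + intimate(3) + wall(1) = 5
Line 2: soon(1) + your(1) + emperor(3) + shivers(2) = 7
Line 3: anemone(4) + falls(1) = 5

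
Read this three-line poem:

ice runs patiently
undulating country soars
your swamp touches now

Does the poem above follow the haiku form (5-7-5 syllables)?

Line 1: ice (1), runs (1), patiently (3) → 5 ✓
Line 2: undulating (4), country (2), soars (1) → 7 ✓
Line 3: your (1), swamp (1), touches (2), now (1) → 5 ✓

Yes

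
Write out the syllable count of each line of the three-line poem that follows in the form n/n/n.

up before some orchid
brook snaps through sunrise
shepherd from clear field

Line 1: "up before some orchid": 1+2+1+2 = 6
Line 2: "brook snaps through sunrise": 1+1+1+2 = 5
Line 3: "shepherd from clear field": 2+1+1+1 = 5

6/5/5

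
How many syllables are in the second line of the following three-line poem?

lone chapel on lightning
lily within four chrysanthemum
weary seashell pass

9

The second line: "lily within four chrysanthemum": 2+2+1+4 = 9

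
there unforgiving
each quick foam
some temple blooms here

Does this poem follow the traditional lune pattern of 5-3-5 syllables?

Yes

Line 1: "there unforgiving": 1+4 = 5 ✓
Line 2: "each quick foam": 1+1+1 = 3 ✓
Line 3: "some temple blooms here": 1+2+1+1 = 5 ✓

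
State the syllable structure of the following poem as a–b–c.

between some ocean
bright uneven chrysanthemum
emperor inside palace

5–8–7

Line 1: between(2) + some(1) + ocean(2) = 5
Line 2: bright(1) + uneven(3) + chrysanthemum(4) = 8
Line 3: emperor(3) + inside(2) + palace(2) = 7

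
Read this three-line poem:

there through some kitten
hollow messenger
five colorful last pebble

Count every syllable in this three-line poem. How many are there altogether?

Line 1: there(1) + through(1) + some(1) + kitten(2) = 5
Line 2: hollow(2) + messenger(3) = 5
Line 3: five(1) + colorful(3) + last(1) + pebble(2) = 7
Total: 5 + 5 + 7 = 17

17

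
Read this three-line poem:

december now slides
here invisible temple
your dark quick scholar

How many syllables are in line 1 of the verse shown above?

Line 1: "december now slides": 3+1+1 = 5

5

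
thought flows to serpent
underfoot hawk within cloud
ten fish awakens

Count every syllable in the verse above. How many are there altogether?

17

Line 1: "thought flows to serpent": 1+1+1+2 = 5
Line 2: "underfoot hawk within cloud": 3+1+2+1 = 7
Line 3: "ten fish awakens": 1+1+3 = 5
Total: 5 + 7 + 5 = 17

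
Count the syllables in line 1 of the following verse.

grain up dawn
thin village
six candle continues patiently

3

Line 1: "grain up dawn": 1+1+1 = 3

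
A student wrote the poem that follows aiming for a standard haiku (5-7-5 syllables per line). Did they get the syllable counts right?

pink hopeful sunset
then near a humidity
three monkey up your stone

Line 1: "pink hopeful sunset": 1+2+2 = 5 ✓
Line 2: "then near a humidity": 1+1+1+4 = 7 ✓
Line 3: "three monkey up your stone": 1+2+1+1+1 = 6 (expected 5)

No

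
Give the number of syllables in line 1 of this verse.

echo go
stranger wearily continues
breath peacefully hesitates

3

Line 1: echo (2), go (1) → 3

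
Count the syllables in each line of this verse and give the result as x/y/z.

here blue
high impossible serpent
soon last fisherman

Line 1: here (1), blue (1) → 2
Line 2: high (1), impossible (4), serpent (2) → 7
Line 3: soon (1), last (1), fisherman (3) → 5

2/7/5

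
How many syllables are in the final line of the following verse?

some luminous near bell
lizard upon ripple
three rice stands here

4

The final line: "three rice stands here": 1+1+1+1 = 4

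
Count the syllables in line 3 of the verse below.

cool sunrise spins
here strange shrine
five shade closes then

Line 3: five(1) + shade(1) + closes(2) + then(1) = 5

5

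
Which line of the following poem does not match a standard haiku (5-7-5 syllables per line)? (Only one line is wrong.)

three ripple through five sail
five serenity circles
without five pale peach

Line 1

Line 1: "three ripple through five sail": 1+2+1+1+1 = 6 (expected 5)
Line 2: "five serenity circles": 1+4+2 = 7 ✓
Line 3: "without five pale peach": 2+1+1+1 = 5 ✓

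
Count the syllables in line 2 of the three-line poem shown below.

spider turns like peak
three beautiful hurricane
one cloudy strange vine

Line 2: "three beautiful hurricane": 1+3+3 = 7

7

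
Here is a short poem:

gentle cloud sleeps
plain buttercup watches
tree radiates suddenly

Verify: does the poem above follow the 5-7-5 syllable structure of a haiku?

No

Line 1: gentle(2) + cloud(1) + sleeps(1) = 4 (expected 5)
Line 2: plain(1) + buttercup(3) + watches(2) = 6 (expected 7)
Line 3: tree(1) + radiates(3) + suddenly(3) = 7 (expected 5)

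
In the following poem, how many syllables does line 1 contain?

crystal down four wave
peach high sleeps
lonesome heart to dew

5

Line 1: crystal(2) + down(1) + four(1) + wave(1) = 5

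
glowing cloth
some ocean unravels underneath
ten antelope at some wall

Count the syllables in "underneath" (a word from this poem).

3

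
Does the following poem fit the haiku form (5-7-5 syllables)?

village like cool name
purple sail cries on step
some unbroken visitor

Line 1: "village like cool name": 2+1+1+1 = 5 ✓
Line 2: "purple sail cries on step": 2+1+1+1+1 = 6 (expected 7)
Line 3: "some unbroken visitor": 1+3+3 = 7 (expected 5)

No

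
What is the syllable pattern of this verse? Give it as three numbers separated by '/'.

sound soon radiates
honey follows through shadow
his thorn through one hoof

Line 1: sound(1) + soon(1) + radiates(3) = 5
Line 2: honey(2) + follows(2) + through(1) + shadow(2) = 7
Line 3: his(1) + thorn(1) + through(1) + one(1) + hoof(1) = 5

5/7/5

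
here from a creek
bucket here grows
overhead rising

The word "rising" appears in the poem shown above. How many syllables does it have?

2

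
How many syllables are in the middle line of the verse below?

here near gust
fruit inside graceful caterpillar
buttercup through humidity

9

The middle line: "fruit inside graceful caterpillar": 1+2+2+4 = 9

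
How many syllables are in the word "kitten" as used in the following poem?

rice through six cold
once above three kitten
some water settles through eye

2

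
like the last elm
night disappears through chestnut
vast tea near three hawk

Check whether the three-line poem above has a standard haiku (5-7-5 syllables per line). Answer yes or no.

No

Line 1: like(1) + the(1) + last(1) + elm(1) = 4 (expected 5)
Line 2: night(1) + disappears(3) + through(1) + chestnut(2) = 7 ✓
Line 3: vast(1) + tea(1) + near(1) + three(1) + hawk(1) = 5 ✓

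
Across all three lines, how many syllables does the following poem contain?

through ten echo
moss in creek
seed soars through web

11

Line 1: through(1) + ten(1) + echo(2) = 4
Line 2: moss(1) + in(1) + creek(1) = 3
Line 3: seed(1) + soars(1) + through(1) + web(1) = 4
Total: 4 + 3 + 4 = 11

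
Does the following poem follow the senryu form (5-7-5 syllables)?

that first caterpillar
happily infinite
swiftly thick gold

Line 1: "that first caterpillar": 1+1+4 = 6 (expected 5)
Line 2: "happily infinite": 3+3 = 6 (expected 7)
Line 3: "swiftly thick gold": 2+1+1 = 4 (expected 5)

No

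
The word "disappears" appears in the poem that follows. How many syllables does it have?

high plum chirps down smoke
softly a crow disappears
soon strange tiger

3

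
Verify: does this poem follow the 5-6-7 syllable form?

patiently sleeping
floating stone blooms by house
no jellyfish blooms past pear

Yes

Line 1: "patiently sleeping": 3+2 = 5 ✓
Line 2: "floating stone blooms by house": 2+1+1+1+1 = 6 ✓
Line 3: "no jellyfish blooms past pear": 1+3+1+1+1 = 7 ✓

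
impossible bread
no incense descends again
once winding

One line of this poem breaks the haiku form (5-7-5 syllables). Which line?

Line 3

Line 1: impossible(4) + bread(1) = 5 ✓
Line 2: no(1) + incense(2) + descends(2) + again(2) = 7 ✓
Line 3: once(1) + winding(2) = 3 (expected 5)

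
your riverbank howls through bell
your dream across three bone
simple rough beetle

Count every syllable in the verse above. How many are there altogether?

18

Line 1: your (1), riverbank (3), howls (1), through (1), bell (1) → 7
Line 2: your (1), dream (1), across (2), three (1), bone (1) → 6
Line 3: simple (2), rough (1), beetle (2) → 5
Total: 7 + 6 + 5 = 18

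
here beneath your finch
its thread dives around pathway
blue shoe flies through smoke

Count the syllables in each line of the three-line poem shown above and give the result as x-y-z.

Line 1: "here beneath your finch": 1+2+1+1 = 5
Line 2: "its thread dives around pathway": 1+1+1+2+2 = 7
Line 3: "blue shoe flies through smoke": 1+1+1+1+1 = 5

5-7-5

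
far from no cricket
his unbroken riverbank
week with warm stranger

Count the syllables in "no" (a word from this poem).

1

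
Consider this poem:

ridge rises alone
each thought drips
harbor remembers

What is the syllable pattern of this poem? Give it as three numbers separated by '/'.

Line 1: "ridge rises alone": 1+2+2 = 5
Line 2: "each thought drips": 1+1+1 = 3
Line 3: "harbor remembers": 2+3 = 5

5/3/5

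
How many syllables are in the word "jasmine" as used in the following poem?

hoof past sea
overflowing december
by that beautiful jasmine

2

"jasmine" has 2 syllables.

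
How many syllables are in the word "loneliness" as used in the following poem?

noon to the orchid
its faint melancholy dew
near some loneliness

3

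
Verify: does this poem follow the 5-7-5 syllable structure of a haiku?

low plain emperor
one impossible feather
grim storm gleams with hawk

Line 1: low(1) + plain(1) + emperor(3) = 5 ✓
Line 2: one(1) + impossible(4) + feather(2) = 7 ✓
Line 3: grim(1) + storm(1) + gleams(1) + with(1) + hawk(1) = 5 ✓

Yes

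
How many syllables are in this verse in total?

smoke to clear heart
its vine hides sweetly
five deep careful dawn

14

Line 1: smoke (1), to (1), clear (1), heart (1) → 4
Line 2: its (1), vine (1), hides (1), sweetly (2) → 5
Line 3: five (1), deep (1), careful (2), dawn (1) → 5
Total: 4 + 5 + 5 = 14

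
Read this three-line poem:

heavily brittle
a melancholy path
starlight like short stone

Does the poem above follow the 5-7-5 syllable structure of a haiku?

No

Line 1: "heavily brittle": 3+2 = 5 ✓
Line 2: "a melancholy path": 1+4+1 = 6 (expected 7)
Line 3: "starlight like short stone": 2+1+1+1 = 5 ✓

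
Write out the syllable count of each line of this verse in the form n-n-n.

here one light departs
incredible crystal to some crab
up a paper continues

Line 1: here (1), one (1), light (1), departs (2) → 5
Line 2: incredible (4), crystal (2), to (1), some (1), crab (1) → 9
Line 3: up (1), a (1), paper (2), continues (3) → 7

5-9-7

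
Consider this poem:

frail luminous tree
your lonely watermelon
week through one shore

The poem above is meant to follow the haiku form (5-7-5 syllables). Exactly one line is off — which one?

The third line

Line 1: "frail luminous tree": 1+3+1 = 5 ✓
Line 2: "your lonely watermelon": 1+2+4 = 7 ✓
Line 3: "week through one shore": 1+1+1+1 = 4 (expected 5)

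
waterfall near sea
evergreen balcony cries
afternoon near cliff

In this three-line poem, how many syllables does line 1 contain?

5

Line 1: waterfall (3), near (1), sea (1) → 5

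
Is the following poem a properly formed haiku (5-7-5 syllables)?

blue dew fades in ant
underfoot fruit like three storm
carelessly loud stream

Yes

Line 1: "blue dew fades in ant": 1+1+1+1+1 = 5 ✓
Line 2: "underfoot fruit like three storm": 3+1+1+1+1 = 7 ✓
Line 3: "carelessly loud stream": 3+1+1 = 5 ✓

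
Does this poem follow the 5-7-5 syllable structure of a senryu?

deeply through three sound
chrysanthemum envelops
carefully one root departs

Line 1: "deeply through three sound": 2+1+1+1 = 5 ✓
Line 2: "chrysanthemum envelops": 4+3 = 7 ✓
Line 3: "carefully one root departs": 3+1+1+2 = 7 (expected 5)

No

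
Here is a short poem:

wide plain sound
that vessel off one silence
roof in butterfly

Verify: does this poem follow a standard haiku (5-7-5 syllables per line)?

No

Line 1: wide (1), plain (1), sound (1) → 3 (expected 5)
Line 2: that (1), vessel (2), off (1), one (1), silence (2) → 7 ✓
Line 3: roof (1), in (1), butterfly (3) → 5 ✓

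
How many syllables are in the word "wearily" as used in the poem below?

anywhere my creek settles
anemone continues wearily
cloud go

"wearily" has 3 syllables.

3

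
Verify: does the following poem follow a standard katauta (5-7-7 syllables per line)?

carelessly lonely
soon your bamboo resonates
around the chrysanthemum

Yes

Line 1: "carelessly lonely": 3+2 = 5 ✓
Line 2: "soon your bamboo resonates": 1+1+2+3 = 7 ✓
Line 3: "around the chrysanthemum": 2+1+4 = 7 ✓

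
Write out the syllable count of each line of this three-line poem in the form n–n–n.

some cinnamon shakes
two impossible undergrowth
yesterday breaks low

Line 1: some(1) + cinnamon(3) + shakes(1) = 5
Line 2: two(1) + impossible(4) + undergrowth(3) = 8
Line 3: yesterday(3) + breaks(1) + low(1) = 5

5–8–5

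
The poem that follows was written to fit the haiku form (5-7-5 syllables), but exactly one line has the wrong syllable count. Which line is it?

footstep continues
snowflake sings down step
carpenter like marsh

The second line

Line 1: "footstep continues": 2+3 = 5 ✓
Line 2: "snowflake sings down step": 2+1+1+1 = 5 (expected 7)
Line 3: "carpenter like marsh": 3+1+1 = 5 ✓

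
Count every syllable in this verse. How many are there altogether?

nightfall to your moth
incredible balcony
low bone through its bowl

Line 1: nightfall(2) + to(1) + your(1) + moth(1) = 5
Line 2: incredible(4) + balcony(3) = 7
Line 3: low(1) + bone(1) + through(1) + its(1) + bowl(1) = 5
Total: 5 + 7 + 5 = 17

17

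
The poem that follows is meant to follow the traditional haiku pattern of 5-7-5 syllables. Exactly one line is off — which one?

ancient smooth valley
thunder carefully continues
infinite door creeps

The second line

Line 1: ancient (2), smooth (1), valley (2) → 5 ✓
Line 2: thunder (2), carefully (3), continues (3) → 8 (expected 7)
Line 3: infinite (3), door (1), creeps (1) → 5 ✓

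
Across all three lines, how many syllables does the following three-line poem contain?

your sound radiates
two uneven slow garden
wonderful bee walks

Line 1: your (1), sound (1), radiates (3) → 5
Line 2: two (1), uneven (3), slow (1), garden (2) → 7
Line 3: wonderful (3), bee (1), walks (1) → 5
Total: 5 + 7 + 5 = 17

17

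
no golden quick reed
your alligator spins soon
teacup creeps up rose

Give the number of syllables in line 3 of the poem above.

Line 3: teacup(2) + creeps(1) + up(1) + rose(1) = 5

5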